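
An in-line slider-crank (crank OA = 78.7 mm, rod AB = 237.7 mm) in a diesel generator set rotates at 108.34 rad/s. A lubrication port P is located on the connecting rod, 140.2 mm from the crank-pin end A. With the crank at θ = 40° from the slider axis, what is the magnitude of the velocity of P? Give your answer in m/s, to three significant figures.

6.86

ω = 108.3 rad/s.  Crank-pin speed |V_A| = rω = 8.5264 m/s, perpendicular to OA.
Rod angle: sinφ = −(r/L) sinθ ⇒ φ = -12.288°; ω_rod = −rω cosθ/√(L²−r²sin²θ) = -28.122 rad/s.
V_P = V_A + ω_rod × AP, with AP = 0.1402 m along the rod.
Components: V_Px = −rω sinθ − a·ω_rod·sinφ = -6.3197 m/s;  V_Py = rω cosθ + a·ω_rod·cosφ = +2.6791 m/s.
|V_P| = √(V_Px² + V_Py²) = 6.8642 m/s.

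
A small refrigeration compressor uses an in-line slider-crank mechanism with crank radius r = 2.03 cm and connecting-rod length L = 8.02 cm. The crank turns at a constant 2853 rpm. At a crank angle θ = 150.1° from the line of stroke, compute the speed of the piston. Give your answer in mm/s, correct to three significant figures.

2350

ω = 2π·2853/60 = 298.8 rad/s
For an in-line slider-crank, x = r cosθ + √(L² − r² sin²θ), so v = −rω sinθ·[1 + r cosθ/√(L² − r² sin²θ)].
With r = 0.0203 m, L = 0.0802 m, θ = 150.1°: √(L² − r² sin²θ) = 0.079559 m.
v = −0.0203·298.8·0.49849·[1 + 0.0203·-0.86690/0.079559] = -2.3546 m/s.
|v| = 2.3546 m/s = 2354.6 mm/s.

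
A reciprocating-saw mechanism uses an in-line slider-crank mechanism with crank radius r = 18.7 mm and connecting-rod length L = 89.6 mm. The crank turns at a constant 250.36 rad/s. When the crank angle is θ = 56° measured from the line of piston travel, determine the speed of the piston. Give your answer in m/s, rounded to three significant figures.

ω = 250.4 rad/s
For an in-line slider-crank, x = r cosθ + √(L² − r² sin²θ), so v = −rω sinθ·[1 + r cosθ/√(L² − r² sin²θ)].
With r = 0.0187 m, L = 0.0896 m, θ = 56°: √(L² − r² sin²θ) = 0.088249 m.
v = −0.0187·250.4·0.82904·[1 + 0.0187·0.55919/0.088249] = -4.3412 m/s.
|v| = 4.3412 m/s.

4.34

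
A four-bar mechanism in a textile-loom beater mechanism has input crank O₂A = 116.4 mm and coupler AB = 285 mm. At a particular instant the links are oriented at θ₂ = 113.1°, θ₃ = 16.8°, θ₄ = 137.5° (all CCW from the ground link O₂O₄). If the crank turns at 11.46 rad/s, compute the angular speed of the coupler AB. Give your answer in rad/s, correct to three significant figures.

2.25

ω₂ = 11.46 rad/s
Differentiating the loop-closure r₂e^{iθ₂}+r₃e^{iθ₃}=r₁+r₄e^{iθ₄} gives r₂ω₂e^{iθ₂}+r₃ω₃e^{iθ₃}=r₄ω₄e^{iθ₄}.
Eliminating the other unknown: ω₃ = r₂ω₂ sin(θ₄−θ₂) / [r₃ sin(θ₃−θ₄)].
Numerator sine = +0.41310; denominator sine = -0.85985.
Result = 0.1164·11.46·(+0.41310) / (0.285·(-0.85985)) = -2.2487 rad/s; magnitude 2.2487 rad/s.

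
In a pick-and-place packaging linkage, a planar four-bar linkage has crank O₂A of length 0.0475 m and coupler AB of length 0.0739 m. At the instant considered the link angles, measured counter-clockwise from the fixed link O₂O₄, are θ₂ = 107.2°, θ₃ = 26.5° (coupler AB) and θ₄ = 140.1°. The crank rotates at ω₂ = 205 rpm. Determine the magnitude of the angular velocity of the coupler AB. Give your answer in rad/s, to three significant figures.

ω₂ = 21.47 rad/s (from 205 rpm).
Differentiating the loop-closure r₂e^{iθ₂}+r₃e^{iθ₃}=r₁+r₄e^{iθ₄} gives r₂ω₂e^{iθ₂}+r₃ω₃e^{iθ₃}=r₄ω₄e^{iθ₄}.
Eliminating the other unknown: ω₃ = r₂ω₂ sin(θ₄−θ₂) / [r₃ sin(θ₃−θ₄)].
Numerator sine = +0.54317; denominator sine = -0.91636.
Result = 0.0475·21.47·(+0.54317) / (0.0739·(-0.91636)) = -8.1791 rad/s; magnitude 8.1791 rad/s.

8.18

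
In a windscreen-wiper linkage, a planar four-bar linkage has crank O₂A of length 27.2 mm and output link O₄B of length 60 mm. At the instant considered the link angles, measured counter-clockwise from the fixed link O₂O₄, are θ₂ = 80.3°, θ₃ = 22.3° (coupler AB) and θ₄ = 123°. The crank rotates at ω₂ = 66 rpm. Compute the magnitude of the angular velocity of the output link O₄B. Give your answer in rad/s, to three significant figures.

ω₂ = 6.912 rad/s (from 66 rpm).
Differentiating the loop-closure r₂e^{iθ₂}+r₃e^{iθ₃}=r₁+r₄e^{iθ₄} gives r₂ω₂e^{iθ₂}+r₃ω₃e^{iθ₃}=r₄ω₄e^{iθ₄}.
Eliminating the other unknown: ω₄ = r₂ω₂ sin(θ₂−θ₃) / [r₄ sin(θ₄−θ₃)].
Numerator sine = +0.84805; denominator sine = +0.98261.
Result = 0.0272·6.912·(+0.84805) / (0.06·(+0.98261)) = +2.7041 rad/s; magnitude 2.7041 rad/s.

2.70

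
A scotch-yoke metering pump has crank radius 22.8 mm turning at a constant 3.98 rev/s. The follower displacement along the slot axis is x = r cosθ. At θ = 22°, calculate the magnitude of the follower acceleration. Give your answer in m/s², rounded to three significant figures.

ω = 25.01 rad/s (from 3.98 rev/s).
x = r cosθ ⇒ ẍ = −rω² cosθ (ω constant).
|a| = rω²|cosθ| = 0.0228·(25.01)²·|cos 22°| = 13.22 m/s².

13.2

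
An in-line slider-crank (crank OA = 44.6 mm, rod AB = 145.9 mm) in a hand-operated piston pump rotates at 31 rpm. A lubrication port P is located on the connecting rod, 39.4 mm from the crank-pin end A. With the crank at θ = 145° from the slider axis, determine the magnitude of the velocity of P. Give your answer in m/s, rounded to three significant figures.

0.116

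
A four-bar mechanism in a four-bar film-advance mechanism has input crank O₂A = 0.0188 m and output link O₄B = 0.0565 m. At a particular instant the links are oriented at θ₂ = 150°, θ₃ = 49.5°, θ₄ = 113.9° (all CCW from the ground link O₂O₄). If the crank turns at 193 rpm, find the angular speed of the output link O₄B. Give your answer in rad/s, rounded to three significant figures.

7.33

ω₂ = 20.21 rad/s (from 193 rpm).
Differentiating the loop-closure r₂e^{iθ₂}+r₃e^{iθ₃}=r₁+r₄e^{iθ₄} gives r₂ω₂e^{iθ₂}+r₃ω₃e^{iθ₃}=r₄ω₄e^{iθ₄}.
Eliminating the other unknown: ω₄ = r₂ω₂ sin(θ₂−θ₃) / [r₄ sin(θ₄−θ₃)].
Numerator sine = +0.98325; denominator sine = +0.90183.
Result = 0.0188·20.21·(+0.98325) / (0.0565·(+0.90183)) = +7.3322 rad/s; magnitude 7.3322 rad/s.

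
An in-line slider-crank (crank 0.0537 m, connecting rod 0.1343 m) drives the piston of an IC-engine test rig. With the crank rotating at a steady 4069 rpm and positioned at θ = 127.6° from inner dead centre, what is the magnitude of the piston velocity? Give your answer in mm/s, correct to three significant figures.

ω = 2π·4069/60 = 426.1 rad/s
For an in-line slider-crank, x = r cosθ + √(L² − r² sin²θ), so v = −rω sinθ·[1 + r cosθ/√(L² − r² sin²θ)].
With r = 0.0537 m, L = 0.1343 m, θ = 127.6°: √(L² − r² sin²θ) = 0.12738 m.
v = −0.0537·426.1·0.79229·[1 + 0.0537·-0.61015/0.12738] = -13.466 m/s.
|v| = 13.466 m/s = 13466 mm/s.

13500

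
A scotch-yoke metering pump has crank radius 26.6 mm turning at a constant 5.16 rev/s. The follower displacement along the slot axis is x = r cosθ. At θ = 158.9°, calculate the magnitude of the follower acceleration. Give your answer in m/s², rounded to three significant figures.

ω = 32.42 rad/s (from 5.16 rev/s).
x = r cosθ ⇒ ẍ = −rω² cosθ (ω constant).
|a| = rω²|cosθ| = 0.0266·(32.42)²·|cos 158.9°| = 26.086 m/s².

26.1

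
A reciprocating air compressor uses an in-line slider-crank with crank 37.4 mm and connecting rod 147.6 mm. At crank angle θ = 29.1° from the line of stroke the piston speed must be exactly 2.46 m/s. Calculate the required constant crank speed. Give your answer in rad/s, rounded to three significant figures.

111

For an in-line slider-crank, |v_piston| = rω|sinθ|·[1 + r cosθ/√(L² − r² sin²θ)].
With r = 0.0374 m, L = 0.1476 m, θ = 29.1°: the bracketed kinematic factor |dx/dθ| = 0.022247 m.
ω = v/|dx/dθ| = 2.46/0.022247 = 110.58 rad/s.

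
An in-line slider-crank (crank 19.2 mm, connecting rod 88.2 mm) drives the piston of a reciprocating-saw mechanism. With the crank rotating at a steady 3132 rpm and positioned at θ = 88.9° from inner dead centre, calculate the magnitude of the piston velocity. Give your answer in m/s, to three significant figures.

6.32

ω = 2π·3132/60 = 328 rad/s
For an in-line slider-crank, x = r cosθ + √(L² − r² sin²θ), so v = −rω sinθ·[1 + r cosθ/√(L² − r² sin²θ)].
With r = 0.0192 m, L = 0.0882 m, θ = 88.9°: √(L² − r² sin²θ) = 0.086086 m.
v = −0.0192·328·0.99982·[1 + 0.0192·0.01920/0.086086] = -6.3231 m/s.
|v| = 6.3231 m/s.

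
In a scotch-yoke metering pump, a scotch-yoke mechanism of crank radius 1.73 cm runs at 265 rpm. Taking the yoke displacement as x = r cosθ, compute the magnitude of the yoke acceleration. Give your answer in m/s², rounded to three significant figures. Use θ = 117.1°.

6.07

ω = 27.75 rad/s (from 265 rpm).
x = r cosθ ⇒ ẍ = −rω² cosθ (ω constant).
|a| = rω²|cosθ| = 0.0173·(27.75)²·|cos 117.1°| = 6.0691 m/s².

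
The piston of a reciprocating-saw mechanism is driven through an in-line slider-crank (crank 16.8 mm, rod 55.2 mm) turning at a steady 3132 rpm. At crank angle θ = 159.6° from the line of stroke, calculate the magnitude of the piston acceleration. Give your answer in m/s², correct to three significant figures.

1270

ω = 2π·3132/60 = 328 rad/s
x(θ) = r cosθ + √(L² − r² sin²θ); with ω constant, a = ω²·d²x/dθ².
d²x/dθ² = −r cosθ − r²(cos2θ)/√u − r⁴ sin²2θ/(4u^{3/2}),  u = L² − r² sin²θ = 0.00301275 m².
Substituting r = 0.0168 m, L = 0.0552 m, θ = 159.6°: d²x/dθ² = +0.011802 m.
a = ω²·d²x/dθ² = (328)²·(+0.011802) = +1269.6 m/s²;  |a| = 1269.6 m/s².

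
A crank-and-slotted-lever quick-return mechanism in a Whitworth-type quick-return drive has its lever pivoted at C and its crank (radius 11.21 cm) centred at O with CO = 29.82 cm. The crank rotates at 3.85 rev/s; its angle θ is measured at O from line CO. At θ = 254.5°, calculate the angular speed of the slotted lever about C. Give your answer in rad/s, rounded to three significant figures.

1.05

ω = 24.19 rad/s (from 3.85 rev/s).
Crank pin A relative to C: A = (d + r cosθ, r sinθ); lever angle φ = atan2(r sinθ, d + r cosθ).
Differentiating tanφ: φ̇ = rω(d cosθ + r)/(d² + r² + 2dr cosθ).
d² + r² + 2dr cosθ = |CA|² = 0.083623 m²;  d cosθ + r = +0.03241 m.
|ω_lever| = |0.1121·24.19·+0.03241| / 0.083623 = 1.051 rad/s.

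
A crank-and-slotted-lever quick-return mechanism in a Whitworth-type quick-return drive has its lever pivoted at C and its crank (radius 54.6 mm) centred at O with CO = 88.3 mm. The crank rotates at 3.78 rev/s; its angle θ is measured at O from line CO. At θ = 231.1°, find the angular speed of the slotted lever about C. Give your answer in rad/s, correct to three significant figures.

ω = 23.75 rad/s (from 3.78 rev/s).
Crank pin A relative to C: A = (d + r cosθ, r sinθ); lever angle φ = atan2(r sinθ, d + r cosθ).
Differentiating tanφ: φ̇ = rω(d cosθ + r)/(d² + r² + 2dr cosθ).
d² + r² + 2dr cosθ = |CA|² = 0.004723 m²;  d cosθ + r = -0.00084914 m.
|ω_lever| = |0.0546·23.75·-0.00084914| / 0.004723 = 0.23314 rad/s.

0.233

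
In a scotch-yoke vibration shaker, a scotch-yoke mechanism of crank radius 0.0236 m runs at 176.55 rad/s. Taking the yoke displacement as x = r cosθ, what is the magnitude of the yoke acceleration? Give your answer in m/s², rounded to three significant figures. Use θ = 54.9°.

ω = 176.6 rad/s
x = r cosθ ⇒ ẍ = −rω² cosθ (ω constant).
|a| = rω²|cosθ| = 0.0236·(176.6)²·|cos 54.9°| = 422.98 m/s².

423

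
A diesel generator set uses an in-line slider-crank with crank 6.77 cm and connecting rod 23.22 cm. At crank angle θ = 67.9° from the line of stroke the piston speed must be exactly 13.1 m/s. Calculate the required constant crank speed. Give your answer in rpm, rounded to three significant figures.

For an in-line slider-crank, |v_piston| = rω|sinθ|·[1 + r cosθ/√(L² − r² sin²θ)].
With r = 0.0677 m, L = 0.2322 m, θ = 67.9°: the bracketed kinematic factor |dx/dθ| = 0.069872 m.
ω = v/|dx/dθ| = 13.1/0.069872 = 187.49 rad/s.
N = 60ω/(2π) = 1790.4 rpm.

1790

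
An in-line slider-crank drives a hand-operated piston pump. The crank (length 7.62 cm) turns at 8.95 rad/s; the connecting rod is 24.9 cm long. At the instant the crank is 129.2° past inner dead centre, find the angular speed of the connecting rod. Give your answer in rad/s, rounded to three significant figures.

ω = 8.95 rad/s
The rod makes angle φ with the slider axis where L sinφ = r sinθ; differentiating, L cosφ·φ̇ = r ω cosθ.
L cosφ = √(L² − r² sin²θ) = 0.2419 m.
|ω_rod| = r ω |cosθ| / √(L² − r² sin²θ) = 0.0762·8.95·0.63203/0.2419 = 1.7819 rad/s.

1.78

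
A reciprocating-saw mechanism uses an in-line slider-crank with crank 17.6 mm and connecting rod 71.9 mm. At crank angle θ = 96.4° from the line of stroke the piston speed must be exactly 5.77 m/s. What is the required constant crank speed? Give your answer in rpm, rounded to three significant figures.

3240

For an in-line slider-crank, |v_piston| = rω|sinθ|·[1 + r cosθ/√(L² − r² sin²θ)].
With r = 0.0176 m, L = 0.0719 m, θ = 96.4°: the bracketed kinematic factor |dx/dθ| = 0.016998 m.
ω = v/|dx/dθ| = 5.77/0.016998 = 339.45 rad/s.
N = 60ω/(2π) = 3241.5 rpm.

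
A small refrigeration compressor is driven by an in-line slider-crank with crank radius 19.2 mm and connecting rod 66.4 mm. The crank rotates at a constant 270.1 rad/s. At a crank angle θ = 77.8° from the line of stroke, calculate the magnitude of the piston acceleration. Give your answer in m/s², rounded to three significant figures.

86.9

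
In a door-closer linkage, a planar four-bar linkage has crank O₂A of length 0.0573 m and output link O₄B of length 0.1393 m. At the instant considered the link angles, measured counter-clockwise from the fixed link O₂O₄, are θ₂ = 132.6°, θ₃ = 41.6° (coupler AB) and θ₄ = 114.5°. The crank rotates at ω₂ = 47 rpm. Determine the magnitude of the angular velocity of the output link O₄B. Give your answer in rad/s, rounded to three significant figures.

2.12

ω₂ = 4.922 rad/s (from 47 rpm).
Differentiating the loop-closure r₂e^{iθ₂}+r₃e^{iθ₃}=r₁+r₄e^{iθ₄} gives r₂ω₂e^{iθ₂}+r₃ω₃e^{iθ₃}=r₄ω₄e^{iθ₄}.
Eliminating the other unknown: ω₄ = r₂ω₂ sin(θ₂−θ₃) / [r₄ sin(θ₄−θ₃)].
Numerator sine = +0.99985; denominator sine = +0.95579.
Result = 0.0573·4.922·(+0.99985) / (0.1393·(+0.95579)) = +2.1179 rad/s; magnitude 2.1179 rad/s.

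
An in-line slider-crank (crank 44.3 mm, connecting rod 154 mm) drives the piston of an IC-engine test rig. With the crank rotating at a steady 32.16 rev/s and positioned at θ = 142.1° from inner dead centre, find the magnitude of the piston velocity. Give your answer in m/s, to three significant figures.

ω = 2π·32.2 = 202.1 rad/s
For an in-line slider-crank, x = r cosθ + √(L² − r² sin²θ), so v = −rω sinθ·[1 + r cosθ/√(L² − r² sin²θ)].
With r = 0.0443 m, L = 0.154 m, θ = 142.1°: √(L² − r² sin²θ) = 0.15158 m.
v = −0.0443·202.1·0.61429·[1 + 0.0443·-0.78908/0.15158] = -4.2307 m/s.
|v| = 4.2307 m/s.

4.23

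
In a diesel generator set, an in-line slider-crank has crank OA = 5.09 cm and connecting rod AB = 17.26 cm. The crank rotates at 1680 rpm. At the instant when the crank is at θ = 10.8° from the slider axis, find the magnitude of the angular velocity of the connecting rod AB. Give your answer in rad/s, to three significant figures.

ω = 175.9 rad/s (converted from 1680 rpm).
The rod makes angle φ with the slider axis where L sinφ = r sinθ; differentiating, L cosφ·φ̇ = r ω cosθ.
L cosφ = √(L² − r² sin²θ) = 0.17234 m.
|ω_rod| = r ω |cosθ| / √(L² − r² sin²θ) = 0.0509·175.9·0.98229/0.17234 = 51.041 rad/s.

51.0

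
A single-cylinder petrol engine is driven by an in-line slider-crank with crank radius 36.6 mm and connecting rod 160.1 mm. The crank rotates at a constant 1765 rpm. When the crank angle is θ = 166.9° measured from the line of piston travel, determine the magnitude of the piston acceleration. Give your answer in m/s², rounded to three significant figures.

ω = 2π·1765/60 = 184.8 rad/s
x(θ) = r cosθ + √(L² − r² sin²θ); with ω constant, a = ω²·d²x/dθ².
d²x/dθ² = −r cosθ − r²(cos2θ)/√u − r⁴ sin²2θ/(4u^{3/2}),  u = L² − r² sin²θ = 0.0255632 m².
Substituting r = 0.0366 m, L = 0.1601 m, θ = 166.9°: d²x/dθ² = +0.028109 m.
a = ω²·d²x/dθ² = (184.8)²·(+0.028109) = +960.26 m/s²;  |a| = 960.26 m/s².

960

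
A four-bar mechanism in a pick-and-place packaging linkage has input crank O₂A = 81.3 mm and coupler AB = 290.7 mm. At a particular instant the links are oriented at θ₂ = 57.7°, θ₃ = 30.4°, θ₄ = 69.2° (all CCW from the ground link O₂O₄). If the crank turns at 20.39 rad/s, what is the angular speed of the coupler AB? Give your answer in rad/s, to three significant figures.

1.81

ω₂ = 20.39 rad/s
Differentiating the loop-closure r₂e^{iθ₂}+r₃e^{iθ₃}=r₁+r₄e^{iθ₄} gives r₂ω₂e^{iθ₂}+r₃ω₃e^{iθ₃}=r₄ω₄e^{iθ₄}.
Eliminating the other unknown: ω₃ = r₂ω₂ sin(θ₄−θ₂) / [r₃ sin(θ₃−θ₄)].
Numerator sine = +0.19937; denominator sine = -0.62660.
Result = 0.0813·20.39·(+0.19937) / (0.2907·(-0.62660)) = -1.8144 rad/s; magnitude 1.8144 rad/s.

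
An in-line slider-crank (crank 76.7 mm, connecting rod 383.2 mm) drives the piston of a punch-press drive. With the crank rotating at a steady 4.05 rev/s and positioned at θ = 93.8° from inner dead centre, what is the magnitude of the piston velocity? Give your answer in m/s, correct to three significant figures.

ω = 2π·4.05 = 25.45 rad/s
For an in-line slider-crank, x = r cosθ + √(L² − r² sin²θ), so v = −rω sinθ·[1 + r cosθ/√(L² − r² sin²θ)].
With r = 0.0767 m, L = 0.3832 m, θ = 93.8°: √(L² − r² sin²θ) = 0.37548 m.
v = −0.0767·25.45·0.99780·[1 + 0.0767·-0.06627/0.37548] = -1.9211 m/s.
|v| = 1.9211 m/s.

1.92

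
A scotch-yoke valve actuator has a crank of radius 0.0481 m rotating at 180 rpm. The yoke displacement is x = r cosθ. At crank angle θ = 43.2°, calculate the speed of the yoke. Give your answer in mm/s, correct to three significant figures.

ω = 18.85 rad/s (from 180 rpm).
x = r cosθ ⇒ ẋ = −rω sinθ.
|v| = rω|sinθ| = 0.0481·18.85·|sin 43.2°| = 0.62065 m/s = 620.65 mm/s.

621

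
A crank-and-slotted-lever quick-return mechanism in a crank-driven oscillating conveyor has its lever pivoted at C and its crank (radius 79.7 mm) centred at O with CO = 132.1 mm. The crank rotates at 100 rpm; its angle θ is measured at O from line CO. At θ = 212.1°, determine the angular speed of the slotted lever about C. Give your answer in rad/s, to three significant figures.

4.51

ω = 10.47 rad/s (from 100 rpm).
Crank pin A relative to C: A = (d + r cosθ, r sinθ); lever angle φ = atan2(r sinθ, d + r cosθ).
Differentiating tanφ: φ̇ = rω(d cosθ + r)/(d² + r² + 2dr cosθ).
d² + r² + 2dr cosθ = |CA|² = 0.00596487 m²;  d cosθ + r = -0.032205 m.
|ω_lever| = |0.0797·10.47·-0.032205| / 0.00596487 = 4.5062 rad/s.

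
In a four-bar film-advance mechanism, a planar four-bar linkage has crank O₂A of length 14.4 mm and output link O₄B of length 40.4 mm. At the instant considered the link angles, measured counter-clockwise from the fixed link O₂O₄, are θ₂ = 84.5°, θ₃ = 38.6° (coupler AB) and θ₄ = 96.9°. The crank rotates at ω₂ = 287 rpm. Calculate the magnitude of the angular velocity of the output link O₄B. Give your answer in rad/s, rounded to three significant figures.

9.04

ω₂ = 30.05 rad/s (from 287 rpm).
Differentiating the loop-closure r₂e^{iθ₂}+r₃e^{iθ₃}=r₁+r₄e^{iθ₄} gives r₂ω₂e^{iθ₂}+r₃ω₃e^{iθ₃}=r₄ω₄e^{iθ₄}.
Eliminating the other unknown: ω₄ = r₂ω₂ sin(θ₂−θ₃) / [r₄ sin(θ₄−θ₃)].
Numerator sine = +0.71813; denominator sine = +0.85081.
Result = 0.0144·30.05·(+0.71813) / (0.0404·(+0.85081)) = +9.0419 rad/s; magnitude 9.0419 rad/s.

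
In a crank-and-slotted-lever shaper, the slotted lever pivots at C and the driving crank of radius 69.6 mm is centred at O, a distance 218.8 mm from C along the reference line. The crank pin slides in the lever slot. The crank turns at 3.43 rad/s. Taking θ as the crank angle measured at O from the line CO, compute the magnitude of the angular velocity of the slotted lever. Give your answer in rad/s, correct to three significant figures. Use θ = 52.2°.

0.681

ω = 3.43 rad/s
Crank pin A relative to C: A = (d + r cosθ, r sinθ); lever angle φ = atan2(r sinθ, d + r cosθ).
Differentiating tanφ: φ̇ = rω(d cosθ + r)/(d² + r² + 2dr cosθ).
d² + r² + 2dr cosθ = |CA|² = 0.0713849 m²;  d cosθ + r = +0.2037 m.
|ω_lever| = |0.0696·3.43·+0.2037| / 0.0713849 = 0.68123 rad/s.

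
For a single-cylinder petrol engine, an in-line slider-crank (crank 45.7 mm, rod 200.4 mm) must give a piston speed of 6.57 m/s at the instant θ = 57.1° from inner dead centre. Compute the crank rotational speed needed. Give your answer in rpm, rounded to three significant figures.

For an in-line slider-crank, |v_piston| = rω|sinθ|·[1 + r cosθ/√(L² − r² sin²θ)].
With r = 0.0457 m, L = 0.2004 m, θ = 57.1°: the bracketed kinematic factor |dx/dθ| = 0.043213 m.
ω = v/|dx/dθ| = 6.57/0.043213 = 152.04 rad/s.
N = 60ω/(2π) = 1451.8 rpm.

1450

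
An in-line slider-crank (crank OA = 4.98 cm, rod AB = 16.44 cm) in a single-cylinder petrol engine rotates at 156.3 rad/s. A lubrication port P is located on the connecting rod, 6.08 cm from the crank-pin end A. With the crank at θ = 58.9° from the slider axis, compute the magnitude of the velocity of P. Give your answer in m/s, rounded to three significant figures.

ω = 156.3 rad/s.  Crank-pin speed |V_A| = rω = 7.7837 m/s, perpendicular to OA.
Rod angle: sinφ = −(r/L) sinθ ⇒ φ = -15.033°; ω_rod = −rω cosθ/√(L²−r²sin²θ) = -25.323 rad/s.
V_P = V_A + ω_rod × AP, with AP = 0.0608 m along the rod.
Components: V_Px = −rω sinθ − a·ω_rod·sinφ = -7.0643 m/s;  V_Py = rω cosθ + a·ω_rod·cosφ = +2.5336 m/s.
|V_P| = √(V_Px² + V_Py²) = 7.5049 m/s.

7.50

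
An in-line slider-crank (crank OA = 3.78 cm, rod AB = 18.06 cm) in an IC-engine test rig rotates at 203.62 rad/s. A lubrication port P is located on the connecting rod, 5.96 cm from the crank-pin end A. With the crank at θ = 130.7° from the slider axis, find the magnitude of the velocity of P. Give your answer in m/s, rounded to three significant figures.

6.51

ω = 203.6 rad/s.  Crank-pin speed |V_A| = rω = 7.6968 m/s, perpendicular to OA.
Rod angle: sinφ = −(r/L) sinθ ⇒ φ = -9.130°; ω_rod = −rω cosθ/√(L²−r²sin²θ) = +28.148 rad/s.
V_P = V_A + ω_rod × AP, with AP = 0.0596 m along the rod.
Components: V_Px = −rω sinθ − a·ω_rod·sinφ = -5.569 m/s;  V_Py = rω cosθ + a·ω_rod·cosφ = -3.3627 m/s.
|V_P| = √(V_Px² + V_Py²) = 6.5055 m/s.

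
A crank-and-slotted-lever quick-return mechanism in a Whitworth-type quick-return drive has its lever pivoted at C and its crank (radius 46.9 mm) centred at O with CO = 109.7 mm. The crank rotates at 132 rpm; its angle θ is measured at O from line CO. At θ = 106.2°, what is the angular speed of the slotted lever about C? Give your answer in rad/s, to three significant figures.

0.930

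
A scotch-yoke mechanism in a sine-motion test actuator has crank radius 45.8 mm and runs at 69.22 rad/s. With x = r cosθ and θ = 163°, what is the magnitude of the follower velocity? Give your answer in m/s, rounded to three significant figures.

ω = 69.22 rad/s
x = r cosθ ⇒ ẋ = −rω sinθ.
|v| = rω|sinθ| = 0.0458·69.22·|sin 163°| = 0.9269 m/s.

0.927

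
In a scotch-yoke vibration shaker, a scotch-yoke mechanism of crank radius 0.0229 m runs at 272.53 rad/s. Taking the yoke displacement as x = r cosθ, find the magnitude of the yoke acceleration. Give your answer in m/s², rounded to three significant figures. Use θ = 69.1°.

ω = 272.5 rad/s
x = r cosθ ⇒ ẍ = −rω² cosθ (ω constant).
|a| = rω²|cosθ| = 0.0229·(272.5)²·|cos 69.1°| = 606.76 m/s².

607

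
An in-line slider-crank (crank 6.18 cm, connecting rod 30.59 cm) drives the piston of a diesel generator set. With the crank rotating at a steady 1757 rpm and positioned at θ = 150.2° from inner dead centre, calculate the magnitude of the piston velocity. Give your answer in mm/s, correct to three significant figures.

4660

ω = 2π·1757/60 = 184 rad/s
For an in-line slider-crank, x = r cosθ + √(L² − r² sin²θ), so v = −rω sinθ·[1 + r cosθ/√(L² − r² sin²θ)].
With r = 0.0618 m, L = 0.3059 m, θ = 150.2°: √(L² − r² sin²θ) = 0.30435 m.
v = −0.0618·184·0.49697·[1 + 0.0618·-0.86777/0.30435] = -4.6553 m/s.
|v| = 4.6553 m/s = 4655.3 mm/s.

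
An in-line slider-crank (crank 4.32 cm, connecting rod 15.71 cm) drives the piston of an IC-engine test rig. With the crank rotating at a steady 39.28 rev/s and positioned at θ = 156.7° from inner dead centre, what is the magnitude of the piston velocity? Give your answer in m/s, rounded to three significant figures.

ω = 2π·39.3 = 246.8 rad/s
For an in-line slider-crank, x = r cosθ + √(L² − r² sin²θ), so v = −rω sinθ·[1 + r cosθ/√(L² − r² sin²θ)].
With r = 0.0432 m, L = 0.1571 m, θ = 156.7°: √(L² − r² sin²θ) = 0.15617 m.
v = −0.0432·246.8·0.39555·[1 + 0.0432·-0.91845/0.15617] = -3.1458 m/s.
|v| = 3.1458 m/s.

3.15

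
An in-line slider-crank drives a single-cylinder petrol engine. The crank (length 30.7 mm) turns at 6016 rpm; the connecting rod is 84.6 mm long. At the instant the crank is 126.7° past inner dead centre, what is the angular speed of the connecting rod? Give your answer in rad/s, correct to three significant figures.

143

ω = 630 rad/s (converted from 6016 rpm).
The rod makes angle φ with the slider axis where L sinφ = r sinθ; differentiating, L cosφ·φ̇ = r ω cosθ.
L cosφ = √(L² − r² sin²θ) = 0.08094 m.
|ω_rod| = r ω |cosθ| / √(L² − r² sin²θ) = 0.0307·630·0.59763/0.08094 = 142.8 rad/s.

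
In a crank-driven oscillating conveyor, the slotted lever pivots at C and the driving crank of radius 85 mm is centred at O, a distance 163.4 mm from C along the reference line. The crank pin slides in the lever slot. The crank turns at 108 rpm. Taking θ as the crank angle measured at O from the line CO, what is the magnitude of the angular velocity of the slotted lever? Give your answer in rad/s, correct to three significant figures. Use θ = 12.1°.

ω = 11.31 rad/s (from 108 rpm).
Crank pin A relative to C: A = (d + r cosθ, r sinθ); lever angle φ = atan2(r sinθ, d + r cosθ).
Differentiating tanφ: φ̇ = rω(d cosθ + r)/(d² + r² + 2dr cosθ).
d² + r² + 2dr cosθ = |CA|² = 0.0610854 m²;  d cosθ + r = +0.24477 m.
|ω_lever| = |0.085·11.31·+0.24477| / 0.0610854 = 3.852 rad/s.

3.85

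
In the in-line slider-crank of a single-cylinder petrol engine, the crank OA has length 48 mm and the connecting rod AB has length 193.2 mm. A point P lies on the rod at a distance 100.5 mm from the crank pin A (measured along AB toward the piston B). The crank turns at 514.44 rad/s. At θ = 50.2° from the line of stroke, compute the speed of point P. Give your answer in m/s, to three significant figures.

21.9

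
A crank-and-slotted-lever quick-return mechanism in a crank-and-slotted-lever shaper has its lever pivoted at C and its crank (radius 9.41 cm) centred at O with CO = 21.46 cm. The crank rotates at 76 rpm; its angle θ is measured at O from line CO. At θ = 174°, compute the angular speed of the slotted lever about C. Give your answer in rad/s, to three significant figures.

6.06

ω = 7.959 rad/s (from 76 rpm).
Crank pin A relative to C: A = (d + r cosθ, r sinθ); lever angle φ = atan2(r sinθ, d + r cosθ).
Differentiating tanφ: φ̇ = rω(d cosθ + r)/(d² + r² + 2dr cosθ).
d² + r² + 2dr cosθ = |CA|² = 0.0147415 m²;  d cosθ + r = -0.11932 m.
|ω_lever| = |0.0941·7.959·-0.11932| / 0.0147415 = 6.062 rad/s.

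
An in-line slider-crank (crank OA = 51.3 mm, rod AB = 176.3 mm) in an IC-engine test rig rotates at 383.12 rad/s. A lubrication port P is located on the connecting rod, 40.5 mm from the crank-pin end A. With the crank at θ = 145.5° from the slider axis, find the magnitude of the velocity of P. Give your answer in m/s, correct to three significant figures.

ω = 383.1 rad/s.  Crank-pin speed |V_A| = rω = 19.654 m/s, perpendicular to OA.
Rod angle: sinφ = −(r/L) sinθ ⇒ φ = -9.486°; ω_rod = −rω cosθ/√(L²−r²sin²θ) = +93.148 rad/s.
V_P = V_A + ω_rod × AP, with AP = 0.0405 m along the rod.
Components: V_Px = −rω sinθ − a·ω_rod·sinφ = -10.51 m/s;  V_Py = rω cosθ + a·ω_rod·cosφ = -12.477 m/s.
|V_P| = √(V_Px² + V_Py²) = 16.314 m/s.

16.3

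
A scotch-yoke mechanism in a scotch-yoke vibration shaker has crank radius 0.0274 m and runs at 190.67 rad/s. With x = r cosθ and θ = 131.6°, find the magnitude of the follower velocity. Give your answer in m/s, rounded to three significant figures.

ω = 190.7 rad/s
x = r cosθ ⇒ ẋ = −rω sinθ.
|v| = rω|sinθ| = 0.0274·190.7·|sin 131.6°| = 3.9068 m/s.

3.91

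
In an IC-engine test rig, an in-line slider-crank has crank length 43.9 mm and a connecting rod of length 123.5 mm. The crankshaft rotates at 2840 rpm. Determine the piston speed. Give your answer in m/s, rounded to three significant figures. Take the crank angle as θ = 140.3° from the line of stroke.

ω = 2π·2840/60 = 297.4 rad/s
For an in-line slider-crank, x = r cosθ + √(L² − r² sin²θ), so v = −rω sinθ·[1 + r cosθ/√(L² − r² sin²θ)].
With r = 0.0439 m, L = 0.1235 m, θ = 140.3°: √(L² − r² sin²θ) = 0.12027 m.
v = −0.0439·297.4·0.63877·[1 + 0.0439·-0.76940/0.12027] = -5.9977 m/s.
|v| = 5.9977 m/s.

6.00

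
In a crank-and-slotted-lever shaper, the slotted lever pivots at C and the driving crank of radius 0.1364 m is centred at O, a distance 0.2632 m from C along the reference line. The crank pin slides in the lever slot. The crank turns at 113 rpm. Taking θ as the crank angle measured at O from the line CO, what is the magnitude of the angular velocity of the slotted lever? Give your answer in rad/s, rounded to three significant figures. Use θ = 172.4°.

12.0

ω = 11.83 rad/s (from 113 rpm).
Crank pin A relative to C: A = (d + r cosθ, r sinθ); lever angle φ = atan2(r sinθ, d + r cosθ).
Differentiating tanφ: φ̇ = rω(d cosθ + r)/(d² + r² + 2dr cosθ).
d² + r² + 2dr cosθ = |CA|² = 0.016709 m²;  d cosθ + r = -0.12449 m.
|ω_lever| = |0.1364·11.83·-0.12449| / 0.016709 = 12.025 rad/s.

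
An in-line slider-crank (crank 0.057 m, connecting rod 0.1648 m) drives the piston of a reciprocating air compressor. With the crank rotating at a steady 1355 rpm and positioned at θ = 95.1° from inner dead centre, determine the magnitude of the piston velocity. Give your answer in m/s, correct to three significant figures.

7.79

ω = 2π·1355/60 = 141.9 rad/s
For an in-line slider-crank, x = r cosθ + √(L² − r² sin²θ), so v = −rω sinθ·[1 + r cosθ/√(L² − r² sin²θ)].
With r = 0.057 m, L = 0.1648 m, θ = 95.1°: √(L² − r² sin²θ) = 0.15471 m.
v = −0.057·141.9·0.99604·[1 + 0.057·-0.08889/0.15471] = -7.7922 m/s.
|v| = 7.7922 m/s.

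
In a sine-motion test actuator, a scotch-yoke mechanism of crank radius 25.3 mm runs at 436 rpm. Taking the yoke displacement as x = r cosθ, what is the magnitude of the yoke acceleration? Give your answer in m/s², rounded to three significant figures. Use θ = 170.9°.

52.1

ω = 45.66 rad/s (from 436 rpm).
x = r cosθ ⇒ ẍ = −rω² cosθ (ω constant).
|a| = rω²|cosθ| = 0.0253·(45.66)²·|cos 170.9°| = 52.077 m/s².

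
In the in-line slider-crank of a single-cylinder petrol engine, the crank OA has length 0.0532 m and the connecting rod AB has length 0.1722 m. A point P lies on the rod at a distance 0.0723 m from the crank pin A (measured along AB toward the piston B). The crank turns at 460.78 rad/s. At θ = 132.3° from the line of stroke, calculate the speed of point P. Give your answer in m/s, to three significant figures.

19.1

ω = 460.8 rad/s.  Crank-pin speed |V_A| = rω = 24.513 m/s, perpendicular to OA.
Rod angle: sinφ = −(r/L) sinθ ⇒ φ = -13.209°; ω_rod = −rω cosθ/√(L²−r²sin²θ) = +98.41 rad/s.
V_P = V_A + ω_rod × AP, with AP = 0.0723 m along the rod.
Components: V_Px = −rω sinθ − a·ω_rod·sinφ = -16.505 m/s;  V_Py = rω cosθ + a·ω_rod·cosφ = -9.5711 m/s.
|V_P| = √(V_Px² + V_Py²) = 19.079 m/s.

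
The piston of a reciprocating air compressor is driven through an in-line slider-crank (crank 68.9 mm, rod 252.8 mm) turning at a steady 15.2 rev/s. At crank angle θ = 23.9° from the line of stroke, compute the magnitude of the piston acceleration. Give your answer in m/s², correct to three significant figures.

692

ω = 2π·15.2 = 95.5 rad/s
x(θ) = r cosθ + √(L² − r² sin²θ); with ω constant, a = ω²·d²x/dθ².
d²x/dθ² = −r cosθ − r²(cos2θ)/√u − r⁴ sin²2θ/(4u^{3/2}),  u = L² − r² sin²θ = 0.0631286 m².
Substituting r = 0.0689 m, L = 0.2528 m, θ = 23.9°: d²x/dθ² = -0.075879 m.
a = ω²·d²x/dθ² = (95.5)²·(-0.075879) = -692.1 m/s²;  |a| = 692.1 m/s².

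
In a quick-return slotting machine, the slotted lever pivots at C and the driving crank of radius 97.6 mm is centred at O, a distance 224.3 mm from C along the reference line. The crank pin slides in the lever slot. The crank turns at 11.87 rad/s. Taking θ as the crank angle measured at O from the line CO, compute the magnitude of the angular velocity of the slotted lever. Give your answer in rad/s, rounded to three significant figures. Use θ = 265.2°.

ω = 11.87 rad/s
Crank pin A relative to C: A = (d + r cosθ, r sinθ); lever angle φ = atan2(r sinθ, d + r cosθ).
Differentiating tanφ: φ̇ = rω(d cosθ + r)/(d² + r² + 2dr cosθ).
d² + r² + 2dr cosθ = |CA|² = 0.0561726 m²;  d cosθ + r = +0.078831 m.
|ω_lever| = |0.0976·11.87·+0.078831| / 0.0561726 = 1.6258 rad/s.

1.63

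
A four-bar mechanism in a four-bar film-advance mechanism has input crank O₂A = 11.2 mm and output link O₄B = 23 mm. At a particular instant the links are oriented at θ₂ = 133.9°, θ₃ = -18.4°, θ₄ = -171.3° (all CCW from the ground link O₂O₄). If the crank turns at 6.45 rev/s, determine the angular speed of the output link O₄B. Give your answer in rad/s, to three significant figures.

20.1

ω₂ = 40.53 rad/s (from 6.45 rev/s).
Differentiating the loop-closure r₂e^{iθ₂}+r₃e^{iθ₃}=r₁+r₄e^{iθ₄} gives r₂ω₂e^{iθ₂}+r₃ω₃e^{iθ₃}=r₄ω₄e^{iθ₄}.
Eliminating the other unknown: ω₄ = r₂ω₂ sin(θ₂−θ₃) / [r₄ sin(θ₄−θ₃)].
Numerator sine = +0.46484; denominator sine = -0.45554.
Result = 0.0112·40.53·(+0.46484) / (0.023·(-0.45554)) = -20.137 rad/s; magnitude 20.137 rad/s.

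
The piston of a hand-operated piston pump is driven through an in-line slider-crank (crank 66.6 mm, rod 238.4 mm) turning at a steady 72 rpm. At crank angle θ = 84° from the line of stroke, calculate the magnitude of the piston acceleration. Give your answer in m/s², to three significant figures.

ω = 2π·72/60 = 7.54 rad/s
x(θ) = r cosθ + √(L² − r² sin²θ); with ω constant, a = ω²·d²x/dθ².
d²x/dθ² = −r cosθ − r²(cos2θ)/√u − r⁴ sin²2θ/(4u^{3/2}),  u = L² − r² sin²θ = 0.0524475 m².
Substituting r = 0.0666 m, L = 0.2384 m, θ = 84°: d²x/dθ² = +0.011966 m.
a = ω²·d²x/dθ² = (7.54)²·(+0.011966) = +0.68023 m/s²;  |a| = 0.68023 m/s².

0.680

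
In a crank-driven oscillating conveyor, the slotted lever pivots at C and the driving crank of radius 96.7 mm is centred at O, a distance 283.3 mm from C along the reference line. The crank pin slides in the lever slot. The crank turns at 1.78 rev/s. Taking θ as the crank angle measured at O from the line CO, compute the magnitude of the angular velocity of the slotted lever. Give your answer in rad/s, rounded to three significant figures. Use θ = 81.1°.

1.55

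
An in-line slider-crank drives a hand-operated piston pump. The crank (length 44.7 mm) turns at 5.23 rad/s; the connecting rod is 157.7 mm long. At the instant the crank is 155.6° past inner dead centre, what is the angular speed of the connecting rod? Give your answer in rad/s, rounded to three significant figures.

1.36

ω = 5.23 rad/s
The rod makes angle φ with the slider axis where L sinφ = r sinθ; differentiating, L cosφ·φ̇ = r ω cosθ.
L cosφ = √(L² − r² sin²θ) = 0.15662 m.
|ω_rod| = r ω |cosθ| / √(L² − r² sin²θ) = 0.0447·5.23·0.91068/0.15662 = 1.3594 rad/s.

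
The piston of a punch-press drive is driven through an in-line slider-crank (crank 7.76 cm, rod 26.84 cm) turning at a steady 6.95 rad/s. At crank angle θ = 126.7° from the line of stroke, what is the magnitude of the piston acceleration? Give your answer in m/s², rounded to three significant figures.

ω = 6.95 rad/s
x(θ) = r cosθ + √(L² − r² sin²θ); with ω constant, a = ω²·d²x/dθ².
d²x/dθ² = −r cosθ − r²(cos2θ)/√u − r⁴ sin²2θ/(4u^{3/2}),  u = L² − r² sin²θ = 0.0681675 m².
Substituting r = 0.0776 m, L = 0.2684 m, θ = 126.7°: d²x/dθ² = +0.052497 m.
a = ω²·d²x/dθ² = (6.95)²·(+0.052497) = +2.5357 m/s²;  |a| = 2.5357 m/s².

2.54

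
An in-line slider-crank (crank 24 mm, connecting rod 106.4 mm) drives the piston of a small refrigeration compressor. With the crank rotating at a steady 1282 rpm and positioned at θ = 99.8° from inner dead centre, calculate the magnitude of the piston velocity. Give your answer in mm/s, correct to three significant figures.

ω = 2π·1282/60 = 134.3 rad/s
For an in-line slider-crank, x = r cosθ + √(L² − r² sin²θ), so v = −rω sinθ·[1 + r cosθ/√(L² − r² sin²θ)].
With r = 0.024 m, L = 0.1064 m, θ = 99.8°: √(L² − r² sin²θ) = 0.10374 m.
v = −0.024·134.3·0.98541·[1 + 0.024·-0.17021/0.10374] = -3.05 m/s.
|v| = 3.05 m/s = 3050 mm/s.

3050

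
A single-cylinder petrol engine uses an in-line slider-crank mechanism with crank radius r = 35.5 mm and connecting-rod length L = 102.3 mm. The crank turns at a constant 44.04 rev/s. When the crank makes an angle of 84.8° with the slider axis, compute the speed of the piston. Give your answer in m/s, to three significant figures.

ω = 2π·44 = 276.7 rad/s
For an in-line slider-crank, x = r cosθ + √(L² − r² sin²θ), so v = −rω sinθ·[1 + r cosθ/√(L² − r² sin²θ)].
With r = 0.0355 m, L = 0.1023 m, θ = 84.8°: √(L² − r² sin²θ) = 0.095997 m.
v = −0.0355·276.7·0.99588·[1 + 0.0355·0.09063/0.095997] = -10.111 m/s.
|v| = 10.111 m/s.

10.1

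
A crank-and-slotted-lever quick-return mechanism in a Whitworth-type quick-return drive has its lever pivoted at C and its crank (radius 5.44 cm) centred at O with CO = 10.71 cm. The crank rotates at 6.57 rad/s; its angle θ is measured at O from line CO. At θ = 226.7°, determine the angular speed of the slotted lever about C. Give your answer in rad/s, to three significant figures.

ω = 6.57 rad/s
Crank pin A relative to C: A = (d + r cosθ, r sinθ); lever angle φ = atan2(r sinθ, d + r cosθ).
Differentiating tanφ: φ̇ = rω(d cosθ + r)/(d² + r² + 2dr cosθ).
d² + r² + 2dr cosθ = |CA|² = 0.00643829 m²;  d cosθ + r = -0.019051 m.
|ω_lever| = |0.0544·6.57·-0.019051| / 0.00643829 = 1.0576 rad/s.

1.06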